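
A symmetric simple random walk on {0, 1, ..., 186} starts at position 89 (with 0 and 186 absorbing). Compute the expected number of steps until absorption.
E[τ | X_0 = 89] = 8633

Let v_k = E[τ | X_0 = k]. Boundary: v_0 = v_186 = 0. Recurrence: v_k = 1 + (v_{k-1} + v_{k+1})/2 for 1 ≤ k ≤ 185. The particular solution to v_k − (v_{k-1} + v_{k+1})/2 = 1 is v_k = −k^2. Adding homogeneous solution A + B k and matching boundaries gives v_k = k (186 − k). Substituting k = 89: v_89 = 89 · 97 = 8633.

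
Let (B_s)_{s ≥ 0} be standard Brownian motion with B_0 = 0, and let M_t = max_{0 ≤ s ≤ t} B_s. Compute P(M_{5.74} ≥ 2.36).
P(M_{5.74} ≥ 2.36) = 2·P(B_{5.74} ≥ 2.36) = 2(1 − Φ(2.36/√5.74)) ≈ 0.3246

By the reflection principle for Brownian motion, P(M_t ≥ a) = 2 · P(B_t ≥ a) for a ≥ 0. Since B_t ~ N(0, t), P(B_t ≥ 2.36) = 1 − Φ(2.36/√t) = 1 − Φ(2.36/√5.74) = 1 − Φ(0.9850). So
  P(M_{5.74} ≥ 2.36) = 2(1 − Φ(0.9850)) ≈ 0.3246.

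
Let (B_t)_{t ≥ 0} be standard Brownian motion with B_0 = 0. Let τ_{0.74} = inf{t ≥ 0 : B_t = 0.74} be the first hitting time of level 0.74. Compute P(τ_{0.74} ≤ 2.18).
P(τ_{0.74} ≤ 2.18) = 2(1 − Φ(0.74/√2.18)) = 2(1 − Φ(0.5012)) ≈ 0.6162

By the reflection principle for standard BM, P(τ_b ≤ t) = 2 · P(B_t ≥ b). Since B_t ~ N(0, t), P(B_t ≥ 0.74) = 1 − Φ(0.74/√t) = 1 − Φ(0.74/√2.18) = 1 − Φ(0.5012) ≈ 0.30812. Doubling: P(τ_{0.74} ≤ 2.18) ≈ 2 · 0.30812 = 0.61624 ≈ 0.6162.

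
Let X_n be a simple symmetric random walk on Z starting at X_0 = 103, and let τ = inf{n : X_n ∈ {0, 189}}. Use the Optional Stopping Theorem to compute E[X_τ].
E[X_τ] = 103

X_n is a martingale and τ is a bounded-mean stopping time (indeed τ is finite a.s. with bounded expectation since the walk is in a bounded region). By the OST, E[X_τ] = E[X_0] = 103. Equivalently: E[X_τ] = 189 · P(hit 189 first) + 0 · P(hit 0 first) = 189 · (103/189) = 103.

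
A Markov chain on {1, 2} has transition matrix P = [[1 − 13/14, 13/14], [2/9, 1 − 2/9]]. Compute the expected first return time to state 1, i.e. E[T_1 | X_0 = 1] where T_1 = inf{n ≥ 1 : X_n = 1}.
E[T_1 | X_0 = 1] = 1/π_1 = 145/28

For an irreducible recurrent Markov chain with stationary distribution π, E[T_i | X_0 = i] = 1/π_i (Kac's formula). Here π_1 = (2/9)/(13/14 + 2/9) = (2/9)/(145/126) = 28/145, so E[T_1 | X_0 = 1] = 1/π_1 = (13/14 + 2/9)/(2/9) = (145/126)/(2/9) = 145/28.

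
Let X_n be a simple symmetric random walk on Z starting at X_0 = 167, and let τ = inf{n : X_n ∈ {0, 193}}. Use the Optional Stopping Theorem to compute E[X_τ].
E[X_τ] = 167

X_n is a martingale and τ is a bounded-mean stopping time (indeed τ is finite a.s. with bounded expectation since the walk is in a bounded region). By the OST, E[X_τ] = E[X_0] = 167. Equivalently: E[X_τ] = 193 · P(hit 193 first) + 0 · P(hit 0 first) = 193 · (167/193) = 167.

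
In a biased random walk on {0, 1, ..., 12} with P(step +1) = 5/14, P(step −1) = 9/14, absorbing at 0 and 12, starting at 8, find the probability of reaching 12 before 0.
P(hit 12 before 0) = (1 − (9/5)^8) / (1 − (9/5)^12) = 4491250/47537971

Let u_k denote P(reach 12 before 0 | start at k). Boundary: u_0 = 0, u_12 = 1. Recurrence: u_k = 5/14·u_{k+1} + 9/14·u_{k-1} for 1 ≤ k ≤ 11. Try u_k = A + B·r^k with r = q/p = (9/14)/(5/14) = 9/5. Substitution satisfies the recurrence; boundary conditions give:
  u_k = (1 − r^k) / (1 − r^N) = (1 − (9/5)^8) / (1 − (9/5)^12) = 4491250/47537971.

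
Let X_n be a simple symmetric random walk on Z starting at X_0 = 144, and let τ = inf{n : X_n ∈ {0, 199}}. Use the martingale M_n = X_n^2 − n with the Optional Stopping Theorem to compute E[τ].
E[τ] = 7920

M_n = X_n^2 − n is a martingale (since E[X_{n+1}^2 | F_n] = X_n^2 + 1). By OST (τ has finite mean in a bounded region), E[M_τ] = E[M_0] = X_0^2 − 0 = 144^2 = 20736. Also E[M_τ] = E[X_τ^2] − E[τ]. The walk exits at 0 or 199, with P(hit 199 first) = 144/199, so E[X_τ^2] = 199^2 · 144/199 + 0 = 28656. Thus E[τ] = E[X_τ^2] − E[M_τ] = 28656 − 20736 = 7920 = 144(199 − 144) = 7920.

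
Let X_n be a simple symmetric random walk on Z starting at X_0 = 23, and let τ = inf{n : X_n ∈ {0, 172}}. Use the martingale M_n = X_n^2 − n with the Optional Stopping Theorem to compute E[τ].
E[τ] = 3427

M_n = X_n^2 − n is a martingale (since E[X_{n+1}^2 | F_n] = X_n^2 + 1). By OST (τ has finite mean in a bounded region), E[M_τ] = E[M_0] = X_0^2 − 0 = 23^2 = 529. Also E[M_τ] = E[X_τ^2] − E[τ]. The walk exits at 0 or 172, with P(hit 172 first) = 23/172, so E[X_τ^2] = 172^2 · 23/172 + 0 = 3956. Thus E[τ] = E[X_τ^2] − E[M_τ] = 3956 − 529 = 3427 = 23(172 − 23) = 3427.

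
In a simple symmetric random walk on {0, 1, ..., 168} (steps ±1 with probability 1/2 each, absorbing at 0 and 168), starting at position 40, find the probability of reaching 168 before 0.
P(hit 168 before 0) = 40/168 = 5/21

Let u_k = P(hit 168 before 0 | start at k). Then u_0 = 0, u_168 = 1, and u_k = u_{k-1}/2 + u_{k+1}/2 for 1 ≤ k ≤ 167. This harmonic recurrence is solved by u_k = k/168, giving u_40 = 40/168 = 5/21.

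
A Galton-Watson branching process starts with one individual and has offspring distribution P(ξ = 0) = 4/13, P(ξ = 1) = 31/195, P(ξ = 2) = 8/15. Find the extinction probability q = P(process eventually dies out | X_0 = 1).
q = 15/26

The pgf is f(s) = 4/13 + 31/195·s + 8/15·s². The extinction probability q is the smallest fixed point of f in [0, 1]. Setting s = f(s):
  8/15·s² + (31/195 − 1)·s + 4/13 = 0
  8/15·s² − (4/13 + 8/15)·s + 4/13 = 0
which factors as (s − 1)·(8/15·s − 4/13) = 0, giving roots s = 1 and s = (4/13)/(8/15) = 15/26.
Mean offspring μ = 31/195 + 2·8/15 = 239/195 > 1 (supercritical), so q < 1. The extinction probability is the smaller root: q = (4/13)/(8/15) = 15/26.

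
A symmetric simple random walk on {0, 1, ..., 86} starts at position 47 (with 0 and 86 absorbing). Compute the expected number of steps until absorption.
E[τ | X_0 = 47] = 1833

Let v_k = E[τ | X_0 = k]. Boundary: v_0 = v_86 = 0. Recurrence: v_k = 1 + (v_{k-1} + v_{k+1})/2 for 1 ≤ k ≤ 85. The particular solution to v_k − (v_{k-1} + v_{k+1})/2 = 1 is v_k = −k^2. Adding homogeneous solution A + B k and matching boundaries gives v_k = k (86 − k). Substituting k = 47: v_47 = 47 · 39 = 1833.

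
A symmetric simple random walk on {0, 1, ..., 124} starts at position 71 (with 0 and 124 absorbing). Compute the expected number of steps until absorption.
E[τ | X_0 = 71] = 3763

Let v_k = E[τ | X_0 = k]. Boundary: v_0 = v_124 = 0. Recurrence: v_k = 1 + (v_{k-1} + v_{k+1})/2 for 1 ≤ k ≤ 123. The particular solution to v_k − (v_{k-1} + v_{k+1})/2 = 1 is v_k = −k^2. Adding homogeneous solution A + B k and matching boundaries gives v_k = k (124 − k). Substituting k = 71: v_71 = 71 · 53 = 3763.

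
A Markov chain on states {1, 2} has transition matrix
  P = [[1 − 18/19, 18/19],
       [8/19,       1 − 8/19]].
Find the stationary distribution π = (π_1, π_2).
π_1 = 4/13, π_2 = 9/13

Solve πP = π with π_1 + π_2 = 1. From πP = π: π_1 · (1 − 18/19) + π_2 · 8/19 = π_1 ⇒ π_2 · 8/19 = π_1 · 18/19 ⇒ π_2/π_1 = (18/19)/(8/19) = 9/4. Together with π_1 + π_2 = 1:
  π_1 = (8/19)/(18/19 + 8/19) = (8/19)/(26/19) = 4/13,
  π_2 = (18/19)/(18/19 + 8/19) = (18/19)/(26/19) = 9/13.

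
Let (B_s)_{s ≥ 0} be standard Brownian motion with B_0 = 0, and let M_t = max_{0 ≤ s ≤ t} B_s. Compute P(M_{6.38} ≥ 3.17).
P(M_{6.38} ≥ 3.17) = 2·P(B_{6.38} ≥ 3.17) = 2(1 − Φ(3.17/√6.38)) ≈ 0.2095

By the reflection principle for Brownian motion, P(M_t ≥ a) = 2 · P(B_t ≥ a) for a ≥ 0. Since B_t ~ N(0, t), P(B_t ≥ 3.17) = 1 − Φ(3.17/√t) = 1 − Φ(3.17/√6.38) = 1 − Φ(1.2550). So
  P(M_{6.38} ≥ 3.17) = 2(1 − Φ(1.2550)) ≈ 0.2095.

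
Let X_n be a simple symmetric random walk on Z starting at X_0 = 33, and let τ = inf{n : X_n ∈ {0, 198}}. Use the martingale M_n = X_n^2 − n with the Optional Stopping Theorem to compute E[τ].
E[τ] = 5445

M_n = X_n^2 − n is a martingale (since E[X_{n+1}^2 | F_n] = X_n^2 + 1). By OST (τ has finite mean in a bounded region), E[M_τ] = E[M_0] = X_0^2 − 0 = 33^2 = 1089. Also E[M_τ] = E[X_τ^2] − E[τ]. The walk exits at 0 or 198, with P(hit 198 first) = 33/198, so E[X_τ^2] = 198^2 · 33/198 + 0 = 6534. Thus E[τ] = E[X_τ^2] − E[M_τ] = 6534 − 1089 = 5445 = 33(198 − 33) = 5445.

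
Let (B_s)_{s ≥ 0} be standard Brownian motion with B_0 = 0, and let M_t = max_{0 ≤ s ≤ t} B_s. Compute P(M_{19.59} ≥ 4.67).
P(M_{19.59} ≥ 4.67) = 2·P(B_{19.59} ≥ 4.67) = 2(1 − Φ(4.67/√19.59)) ≈ 0.2914

By the reflection principle for Brownian motion, P(M_t ≥ a) = 2 · P(B_t ≥ a) for a ≥ 0. Since B_t ~ N(0, t), P(B_t ≥ 4.67) = 1 − Φ(4.67/√t) = 1 − Φ(4.67/√19.59) = 1 − Φ(1.0551). So
  P(M_{19.59} ≥ 4.67) = 2(1 − Φ(1.0551)) ≈ 0.2914.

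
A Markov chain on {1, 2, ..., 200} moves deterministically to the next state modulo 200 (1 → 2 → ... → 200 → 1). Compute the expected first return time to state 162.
E[T_162 | X_0 = 162] = 200

The chain cycles deterministically, so starting at state 162 it returns in exactly 200 steps. Equivalently, the stationary distribution is uniform π_j = 1/200 for every state j, so by Kac's formula E[T_162] = 1/π_162 = 200.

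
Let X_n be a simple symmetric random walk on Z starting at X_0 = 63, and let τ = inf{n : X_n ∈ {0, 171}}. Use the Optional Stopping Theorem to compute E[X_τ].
E[X_τ] = 63

X_n is a martingale and τ is a bounded-mean stopping time (indeed τ is finite a.s. with bounded expectation since the walk is in a bounded region). By the OST, E[X_τ] = E[X_0] = 63. Equivalently: E[X_τ] = 171 · P(hit 171 first) + 0 · P(hit 0 first) = 171 · (63/171) = 63.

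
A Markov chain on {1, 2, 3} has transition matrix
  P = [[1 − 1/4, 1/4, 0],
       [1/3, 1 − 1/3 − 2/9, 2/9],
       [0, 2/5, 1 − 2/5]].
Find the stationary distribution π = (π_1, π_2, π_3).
π = (6/13, 9/26, 5/26)

This is a birth-death chain on three states, which satisfies detailed balance: π_1 · P_{12} = π_2 · P_{21} and π_2 · P_{23} = π_3 · P_{32}.
From π_1 · 1/4 = π_2 · 1/3: π_2/π_1 = (1/4)/(1/3) = 3/4.
From π_2 · 2/9 = π_3 · 2/5: π_3/π_2 = (2/9)/(2/5) = 5/9.
Take π_1 proportional to 1; then unnormalized π = (1, 3/4, 5/12). Normalize by dividing by the sum 13/6:
  π = (6/13, 9/26, 5/26).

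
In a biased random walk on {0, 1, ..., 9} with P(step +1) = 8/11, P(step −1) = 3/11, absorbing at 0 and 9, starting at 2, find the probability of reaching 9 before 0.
P(hit 9 before 0) = (1 − (3/8)^2) / (1 − (3/8)^9) = 23068672/26839609

Let u_k denote P(reach 9 before 0 | start at k). Boundary: u_0 = 0, u_9 = 1. Recurrence: u_k = 8/11·u_{k+1} + 3/11·u_{k-1} for 1 ≤ k ≤ 8. Try u_k = A + B·r^k with r = q/p = (3/11)/(8/11) = 3/8. Substitution satisfies the recurrence; boundary conditions give:
  u_k = (1 − r^k) / (1 − r^N) = (1 − (3/8)^2) / (1 − (3/8)^9) = 23068672/26839609.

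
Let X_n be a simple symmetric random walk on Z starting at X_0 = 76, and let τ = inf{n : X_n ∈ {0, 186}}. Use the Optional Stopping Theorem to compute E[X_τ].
E[X_τ] = 76

X_n is a martingale and τ is a bounded-mean stopping time (indeed τ is finite a.s. with bounded expectation since the walk is in a bounded region). By the OST, E[X_τ] = E[X_0] = 76. Equivalently: E[X_τ] = 186 · P(hit 186 first) + 0 · P(hit 0 first) = 186 · (76/186) = 76.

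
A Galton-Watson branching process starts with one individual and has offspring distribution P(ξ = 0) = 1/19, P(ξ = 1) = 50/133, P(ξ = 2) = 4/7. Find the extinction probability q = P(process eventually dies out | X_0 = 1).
q = 7/76

The pgf is f(s) = 1/19 + 50/133·s + 4/7·s². The extinction probability q is the smallest fixed point of f in [0, 1]. Setting s = f(s):
  4/7·s² + (50/133 − 1)·s + 1/19 = 0
  4/7·s² − (1/19 + 4/7)·s + 1/19 = 0
which factors as (s − 1)·(4/7·s − 1/19) = 0, giving roots s = 1 and s = (1/19)/(4/7) = 7/76.
Mean offspring μ = 50/133 + 2·4/7 = 202/133 > 1 (supercritical), so q < 1. The extinction probability is the smaller root: q = (1/19)/(4/7) = 7/76.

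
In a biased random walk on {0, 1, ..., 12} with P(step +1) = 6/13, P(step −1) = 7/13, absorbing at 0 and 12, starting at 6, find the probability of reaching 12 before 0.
P(hit 12 before 0) = (1 − (7/6)^6) / (1 − (7/6)^12) = 46656/164305

Let u_k denote P(reach 12 before 0 | start at k). Boundary: u_0 = 0, u_12 = 1. Recurrence: u_k = 6/13·u_{k+1} + 7/13·u_{k-1} for 1 ≤ k ≤ 11. Try u_k = A + B·r^k with r = q/p = (7/13)/(6/13) = 7/6. Substitution satisfies the recurrence; boundary conditions give:
  u_k = (1 − r^k) / (1 − r^N) = (1 − (7/6)^6) / (1 − (7/6)^12) = 46656/164305.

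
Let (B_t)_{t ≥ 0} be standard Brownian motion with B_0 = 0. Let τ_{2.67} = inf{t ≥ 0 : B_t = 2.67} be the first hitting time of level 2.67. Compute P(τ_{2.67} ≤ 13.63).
P(τ_{2.67} ≤ 13.63) = 2(1 − Φ(2.67/√13.63)) = 2(1 − Φ(0.7232)) ≈ 0.4696

By the reflection principle for standard BM, P(τ_b ≤ t) = 2 · P(B_t ≥ b). Since B_t ~ N(0, t), P(B_t ≥ 2.67) = 1 − Φ(2.67/√t) = 1 − Φ(2.67/√13.63) = 1 − Φ(0.7232) ≈ 0.23478. Doubling: P(τ_{2.67} ≤ 13.63) ≈ 2 · 0.23478 = 0.46956 ≈ 0.4696.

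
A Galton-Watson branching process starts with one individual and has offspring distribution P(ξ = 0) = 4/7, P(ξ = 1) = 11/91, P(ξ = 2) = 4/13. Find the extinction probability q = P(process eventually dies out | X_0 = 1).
q = 1

Mean offspring μ = 0·4/7 + 1·11/91 + 2·4/13 = 67/91 ≤ 1. For μ ≤ 1 with offspring not concentrated at 1, the Galton-Watson process goes extinct almost surely, so q = 1.
(Algebraic check: The pgf is f(s) = 4/7 + 11/91·s + 4/13·s². The extinction probability q is the smallest fixed point of f in [0, 1]. Setting s = f(s):
  4/13·s² + (11/91 − 1)·s + 4/7 = 0
  4/13·s² − (4/7 + 4/13)·s + 4/7 = 0
which factors as (s − 1)·(4/13·s − 4/7) = 0, giving roots s = 1 and s = (4/7)/(4/13) = 13/7. Since 13/7 ≥ 1, the smallest root in [0, 1] is s = 1.)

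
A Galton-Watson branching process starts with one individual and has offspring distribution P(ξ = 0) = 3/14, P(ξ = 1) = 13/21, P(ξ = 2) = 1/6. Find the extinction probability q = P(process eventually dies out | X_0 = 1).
q = 1

Mean offspring μ = 0·3/14 + 1·13/21 + 2·1/6 = 20/21 ≤ 1. For μ ≤ 1 with offspring not concentrated at 1, the Galton-Watson process goes extinct almost surely, so q = 1.
(Algebraic check: The pgf is f(s) = 3/14 + 13/21·s + 1/6·s². The extinction probability q is the smallest fixed point of f in [0, 1]. Setting s = f(s):
  1/6·s² + (13/21 − 1)·s + 3/14 = 0
  1/6·s² − (3/14 + 1/6)·s + 3/14 = 0
which factors as (s − 1)·(1/6·s − 3/14) = 0, giving roots s = 1 and s = (3/14)/(1/6) = 9/7. Since 9/7 ≥ 1, the smallest root in [0, 1] is s = 1.)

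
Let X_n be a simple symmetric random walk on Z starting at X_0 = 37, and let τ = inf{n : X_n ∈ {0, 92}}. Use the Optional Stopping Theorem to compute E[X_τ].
E[X_τ] = 37

X_n is a martingale and τ is a bounded-mean stopping time (indeed τ is finite a.s. with bounded expectation since the walk is in a bounded region). By the OST, E[X_τ] = E[X_0] = 37. Equivalently: E[X_τ] = 92 · P(hit 92 first) + 0 · P(hit 0 first) = 92 · (37/92) = 37.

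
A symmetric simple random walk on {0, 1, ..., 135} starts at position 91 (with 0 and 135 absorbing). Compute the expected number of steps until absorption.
E[τ | X_0 = 91] = 4004

Let v_k = E[τ | X_0 = k]. Boundary: v_0 = v_135 = 0. Recurrence: v_k = 1 + (v_{k-1} + v_{k+1})/2 for 1 ≤ k ≤ 134. The particular solution to v_k − (v_{k-1} + v_{k+1})/2 = 1 is v_k = −k^2. Adding homogeneous solution A + B k and matching boundaries gives v_k = k (135 − k). Substituting k = 91: v_91 = 91 · 44 = 4004.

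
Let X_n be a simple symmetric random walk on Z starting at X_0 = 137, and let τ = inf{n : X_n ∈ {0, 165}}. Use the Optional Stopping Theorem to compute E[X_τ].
E[X_τ] = 137

X_n is a martingale and τ is a bounded-mean stopping time (indeed τ is finite a.s. with bounded expectation since the walk is in a bounded region). By the OST, E[X_τ] = E[X_0] = 137. Equivalently: E[X_τ] = 165 · P(hit 165 first) + 0 · P(hit 0 first) = 165 · (137/165) = 137.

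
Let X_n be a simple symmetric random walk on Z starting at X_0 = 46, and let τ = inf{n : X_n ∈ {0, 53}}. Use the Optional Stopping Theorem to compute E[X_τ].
E[X_τ] = 46

X_n is a martingale and τ is a bounded-mean stopping time (indeed τ is finite a.s. with bounded expectation since the walk is in a bounded region). By the OST, E[X_τ] = E[X_0] = 46. Equivalently: E[X_τ] = 53 · P(hit 53 first) + 0 · P(hit 0 first) = 53 · (46/53) = 46.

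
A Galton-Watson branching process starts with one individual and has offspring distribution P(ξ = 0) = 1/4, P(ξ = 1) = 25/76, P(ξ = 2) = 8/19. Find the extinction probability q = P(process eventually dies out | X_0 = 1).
q = 19/32

The pgf is f(s) = 1/4 + 25/76·s + 8/19·s². The extinction probability q is the smallest fixed point of f in [0, 1]. Setting s = f(s):
  8/19·s² + (25/76 − 1)·s + 1/4 = 0
  8/19·s² − (1/4 + 8/19)·s + 1/4 = 0
which factors as (s − 1)·(8/19·s − 1/4) = 0, giving roots s = 1 and s = (1/4)/(8/19) = 19/32.
Mean offspring μ = 25/76 + 2·8/19 = 89/76 > 1 (supercritical), so q < 1. The extinction probability is the smaller root: q = (1/4)/(8/19) = 19/32.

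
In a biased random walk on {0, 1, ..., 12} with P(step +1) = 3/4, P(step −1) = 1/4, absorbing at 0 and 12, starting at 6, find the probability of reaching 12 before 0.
P(hit 12 before 0) = (1 − (1/3)^6) / (1 − (1/3)^12) = 729/730

Let u_k denote P(reach 12 before 0 | start at k). Boundary: u_0 = 0, u_12 = 1. Recurrence: u_k = 3/4·u_{k+1} + 1/4·u_{k-1} for 1 ≤ k ≤ 11. Try u_k = A + B·r^k with r = q/p = (1/4)/(3/4) = 1/3. Substitution satisfies the recurrence; boundary conditions give:
  u_k = (1 − r^k) / (1 − r^N) = (1 − (1/3)^6) / (1 − (1/3)^12) = 729/730.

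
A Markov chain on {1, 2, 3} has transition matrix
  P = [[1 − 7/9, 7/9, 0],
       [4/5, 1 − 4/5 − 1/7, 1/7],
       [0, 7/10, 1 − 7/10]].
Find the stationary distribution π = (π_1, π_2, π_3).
π = (252/547, 245/547, 50/547)

This is a birth-death chain on three states, which satisfies detailed balance: π_1 · P_{12} = π_2 · P_{21} and π_2 · P_{23} = π_3 · P_{32}.
From π_1 · 7/9 = π_2 · 4/5: π_2/π_1 = (7/9)/(4/5) = 35/36.
From π_2 · 1/7 = π_3 · 7/10: π_3/π_2 = (1/7)/(7/10) = 10/49.
Take π_1 proportional to 1; then unnormalized π = (1, 35/36, 25/126). Normalize by dividing by the sum 547/252:
  π = (252/547, 245/547, 50/547).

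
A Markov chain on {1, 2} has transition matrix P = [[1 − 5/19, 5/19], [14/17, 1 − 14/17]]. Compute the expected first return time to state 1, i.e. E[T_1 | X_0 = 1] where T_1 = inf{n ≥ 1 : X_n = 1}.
E[T_1 | X_0 = 1] = 1/π_1 = 351/266

For an irreducible recurrent Markov chain with stationary distribution π, E[T_i | X_0 = i] = 1/π_i (Kac's formula). Here π_1 = (14/17)/(5/19 + 14/17) = (14/17)/(351/323) = 266/351, so E[T_1 | X_0 = 1] = 1/π_1 = (5/19 + 14/17)/(14/17) = (351/323)/(14/17) = 351/266.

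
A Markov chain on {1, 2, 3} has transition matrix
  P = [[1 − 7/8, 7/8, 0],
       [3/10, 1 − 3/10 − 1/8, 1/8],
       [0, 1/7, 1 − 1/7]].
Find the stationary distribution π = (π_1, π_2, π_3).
π = (32/207, 280/621, 245/621)

This is a birth-death chain on three states, which satisfies detailed balance: π_1 · P_{12} = π_2 · P_{21} and π_2 · P_{23} = π_3 · P_{32}.
From π_1 · 7/8 = π_2 · 3/10: π_2/π_1 = (7/8)/(3/10) = 35/12.
From π_2 · 1/8 = π_3 · 1/7: π_3/π_2 = (1/8)/(1/7) = 7/8.
Take π_1 proportional to 1; then unnormalized π = (1, 35/12, 245/96). Normalize by dividing by the sum 207/32:
  π = (32/207, 280/621, 245/621).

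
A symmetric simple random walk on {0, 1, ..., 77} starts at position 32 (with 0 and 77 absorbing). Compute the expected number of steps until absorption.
E[τ | X_0 = 32] = 1440

Let v_k = E[τ | X_0 = k]. Boundary: v_0 = v_77 = 0. Recurrence: v_k = 1 + (v_{k-1} + v_{k+1})/2 for 1 ≤ k ≤ 76. The particular solution to v_k − (v_{k-1} + v_{k+1})/2 = 1 is v_k = −k^2. Adding homogeneous solution A + B k and matching boundaries gives v_k = k (77 − k). Substituting k = 32: v_32 = 32 · 45 = 1440.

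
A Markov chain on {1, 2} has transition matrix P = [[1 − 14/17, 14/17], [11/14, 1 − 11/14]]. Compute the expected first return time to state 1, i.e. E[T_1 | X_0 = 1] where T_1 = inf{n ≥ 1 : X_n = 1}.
E[T_1 | X_0 = 1] = 1/π_1 = 383/187

For an irreducible recurrent Markov chain with stationary distribution π, E[T_i | X_0 = i] = 1/π_i (Kac's formula). Here π_1 = (11/14)/(14/17 + 11/14) = (11/14)/(383/238) = 187/383, so E[T_1 | X_0 = 1] = 1/π_1 = (14/17 + 11/14)/(11/14) = (383/238)/(11/14) = 383/187.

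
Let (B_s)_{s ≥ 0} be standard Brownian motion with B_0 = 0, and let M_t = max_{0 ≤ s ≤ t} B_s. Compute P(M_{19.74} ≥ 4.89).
P(M_{19.74} ≥ 4.89) = 2·P(B_{19.74} ≥ 4.89) = 2(1 − Φ(4.89/√19.74)) ≈ 0.2711

By the reflection principle for Brownian motion, P(M_t ≥ a) = 2 · P(B_t ≥ a) for a ≥ 0. Since B_t ~ N(0, t), P(B_t ≥ 4.89) = 1 − Φ(4.89/√t) = 1 − Φ(4.89/√19.74) = 1 − Φ(1.1006). So
  P(M_{19.74} ≥ 4.89) = 2(1 − Φ(1.1006)) ≈ 0.2711.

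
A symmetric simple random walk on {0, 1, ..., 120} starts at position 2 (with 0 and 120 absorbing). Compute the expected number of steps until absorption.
E[τ | X_0 = 2] = 236

Let v_k = E[τ | X_0 = k]. Boundary: v_0 = v_120 = 0. Recurrence: v_k = 1 + (v_{k-1} + v_{k+1})/2 for 1 ≤ k ≤ 119. The particular solution to v_k − (v_{k-1} + v_{k+1})/2 = 1 is v_k = −k^2. Adding homogeneous solution A + B k and matching boundaries gives v_k = k (120 − k). Substituting k = 2: v_2 = 2 · 118 = 236.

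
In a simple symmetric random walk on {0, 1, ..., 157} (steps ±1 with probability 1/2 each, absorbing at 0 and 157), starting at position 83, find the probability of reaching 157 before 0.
P(hit 157 before 0) = 83/157

Let u_k = P(hit 157 before 0 | start at k). Then u_0 = 0, u_157 = 1, and u_k = u_{k-1}/2 + u_{k+1}/2 for 1 ≤ k ≤ 156. This harmonic recurrence is solved by u_k = k/157, giving u_83 = 83/157.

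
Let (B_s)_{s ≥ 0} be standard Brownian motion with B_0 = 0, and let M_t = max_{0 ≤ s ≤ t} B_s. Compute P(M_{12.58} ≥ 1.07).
P(M_{12.58} ≥ 1.07) = 2·P(B_{12.58} ≥ 1.07) = 2(1 − Φ(1.07/√12.58)) ≈ 0.7629

By the reflection principle for Brownian motion, P(M_t ≥ a) = 2 · P(B_t ≥ a) for a ≥ 0. Since B_t ~ N(0, t), P(B_t ≥ 1.07) = 1 − Φ(1.07/√t) = 1 − Φ(1.07/√12.58) = 1 − Φ(0.3017). So
  P(M_{12.58} ≥ 1.07) = 2(1 − Φ(0.3017)) ≈ 0.7629.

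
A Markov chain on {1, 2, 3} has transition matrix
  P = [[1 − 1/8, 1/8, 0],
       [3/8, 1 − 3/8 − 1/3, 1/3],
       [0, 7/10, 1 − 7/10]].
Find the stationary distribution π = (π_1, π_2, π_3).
π = (63/94, 21/94, 5/47)

This is a birth-death chain on three states, which satisfies detailed balance: π_1 · P_{12} = π_2 · P_{21} and π_2 · P_{23} = π_3 · P_{32}.
From π_1 · 1/8 = π_2 · 3/8: π_2/π_1 = (1/8)/(3/8) = 1/3.
From π_2 · 1/3 = π_3 · 7/10: π_3/π_2 = (1/3)/(7/10) = 10/21.
Take π_1 proportional to 1; then unnormalized π = (1, 1/3, 10/63). Normalize by dividing by the sum 94/63:
  π = (63/94, 21/94, 5/47).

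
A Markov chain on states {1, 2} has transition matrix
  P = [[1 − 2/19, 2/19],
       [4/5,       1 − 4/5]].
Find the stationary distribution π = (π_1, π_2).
π_1 = 38/43, π_2 = 5/43

Solve πP = π with π_1 + π_2 = 1. From πP = π: π_1 · (1 − 2/19) + π_2 · 4/5 = π_1 ⇒ π_2 · 4/5 = π_1 · 2/19 ⇒ π_2/π_1 = (2/19)/(4/5) = 5/38. Together with π_1 + π_2 = 1:
  π_1 = (4/5)/(2/19 + 4/5) = (4/5)/(86/95) = 38/43,
  π_2 = (2/19)/(2/19 + 4/5) = (2/19)/(86/95) = 5/43.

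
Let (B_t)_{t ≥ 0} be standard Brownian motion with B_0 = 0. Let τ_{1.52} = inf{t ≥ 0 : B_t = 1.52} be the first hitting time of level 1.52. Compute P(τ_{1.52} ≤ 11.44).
P(τ_{1.52} ≤ 11.44) = 2(1 − Φ(1.52/√11.44)) = 2(1 − Φ(0.4494)) ≈ 0.6531

By the reflection principle for standard BM, P(τ_b ≤ t) = 2 · P(B_t ≥ b). Since B_t ~ N(0, t), P(B_t ≥ 1.52) = 1 − Φ(1.52/√t) = 1 − Φ(1.52/√11.44) = 1 − Φ(0.4494) ≈ 0.32657. Doubling: P(τ_{1.52} ≤ 11.44) ≈ 2 · 0.32657 = 0.65314 ≈ 0.6531.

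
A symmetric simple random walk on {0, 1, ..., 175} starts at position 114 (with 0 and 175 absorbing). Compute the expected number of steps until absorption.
E[τ | X_0 = 114] = 6954

Let v_k = E[τ | X_0 = k]. Boundary: v_0 = v_175 = 0. Recurrence: v_k = 1 + (v_{k-1} + v_{k+1})/2 for 1 ≤ k ≤ 174. The particular solution to v_k − (v_{k-1} + v_{k+1})/2 = 1 is v_k = −k^2. Adding homogeneous solution A + B k and matching boundaries gives v_k = k (175 − k). Substituting k = 114: v_114 = 114 · 61 = 6954.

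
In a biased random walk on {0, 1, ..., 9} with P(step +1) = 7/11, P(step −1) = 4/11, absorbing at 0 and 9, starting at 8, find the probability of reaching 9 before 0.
P(hit 9 before 0) = (1 − (4/7)^8) / (1 − (4/7)^9) = 13298285/13363821

Let u_k denote P(reach 9 before 0 | start at k). Boundary: u_0 = 0, u_9 = 1. Recurrence: u_k = 7/11·u_{k+1} + 4/11·u_{k-1} for 1 ≤ k ≤ 8. Try u_k = A + B·r^k with r = q/p = (4/11)/(7/11) = 4/7. Substitution satisfies the recurrence; boundary conditions give:
  u_k = (1 − r^k) / (1 − r^N) = (1 − (4/7)^8) / (1 − (4/7)^9) = 13298285/13363821.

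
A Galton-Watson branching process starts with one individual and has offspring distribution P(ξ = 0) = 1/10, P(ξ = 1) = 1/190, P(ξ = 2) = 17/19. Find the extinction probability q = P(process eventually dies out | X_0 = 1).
q = 19/170

The pgf is f(s) = 1/10 + 1/190·s + 17/19·s². The extinction probability q is the smallest fixed point of f in [0, 1]. Setting s = f(s):
  17/19·s² + (1/190 − 1)·s + 1/10 = 0
  17/19·s² − (1/10 + 17/19)·s + 1/10 = 0
which factors as (s − 1)·(17/19·s − 1/10) = 0, giving roots s = 1 and s = (1/10)/(17/19) = 19/170.
Mean offspring μ = 1/190 + 2·17/19 = 341/190 > 1 (supercritical), so q < 1. The extinction probability is the smaller root: q = (1/10)/(17/19) = 19/170.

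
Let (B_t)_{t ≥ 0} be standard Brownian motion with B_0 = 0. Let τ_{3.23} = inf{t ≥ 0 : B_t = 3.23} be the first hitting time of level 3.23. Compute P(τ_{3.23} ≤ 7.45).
P(τ_{3.23} ≤ 7.45) = 2(1 − Φ(3.23/√7.45)) = 2(1 − Φ(1.1834)) ≈ 0.2367

By the reflection principle for standard BM, P(τ_b ≤ t) = 2 · P(B_t ≥ b). Since B_t ~ N(0, t), P(B_t ≥ 3.23) = 1 − Φ(3.23/√t) = 1 − Φ(3.23/√7.45) = 1 − Φ(1.1834) ≈ 0.11833. Doubling: P(τ_{3.23} ≤ 7.45) ≈ 2 · 0.11833 = 0.23666 ≈ 0.2367.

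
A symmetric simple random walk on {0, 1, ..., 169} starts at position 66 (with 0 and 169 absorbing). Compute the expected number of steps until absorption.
E[τ | X_0 = 66] = 6798

Let v_k = E[τ | X_0 = k]. Boundary: v_0 = v_169 = 0. Recurrence: v_k = 1 + (v_{k-1} + v_{k+1})/2 for 1 ≤ k ≤ 168. The particular solution to v_k − (v_{k-1} + v_{k+1})/2 = 1 is v_k = −k^2. Adding homogeneous solution A + B k and matching boundaries gives v_k = k (169 − k). Substituting k = 66: v_66 = 66 · 103 = 6798.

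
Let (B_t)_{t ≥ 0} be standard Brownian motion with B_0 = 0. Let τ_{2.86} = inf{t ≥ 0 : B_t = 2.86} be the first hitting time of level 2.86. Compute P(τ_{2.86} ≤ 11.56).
P(τ_{2.86} ≤ 11.56) = 2(1 − Φ(2.86/√11.56)) = 2(1 − Φ(0.8412)) ≈ 0.4002

By the reflection principle for standard BM, P(τ_b ≤ t) = 2 · P(B_t ≥ b). Since B_t ~ N(0, t), P(B_t ≥ 2.86) = 1 − Φ(2.86/√t) = 1 − Φ(2.86/√11.56) = 1 − Φ(0.8412) ≈ 0.20012. Doubling: P(τ_{2.86} ≤ 11.56) ≈ 2 · 0.20012 = 0.40024 ≈ 0.4002.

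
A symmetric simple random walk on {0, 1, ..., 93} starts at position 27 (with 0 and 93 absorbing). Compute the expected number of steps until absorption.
E[τ | X_0 = 27] = 1782

Let v_k = E[τ | X_0 = k]. Boundary: v_0 = v_93 = 0. Recurrence: v_k = 1 + (v_{k-1} + v_{k+1})/2 for 1 ≤ k ≤ 92. The particular solution to v_k − (v_{k-1} + v_{k+1})/2 = 1 is v_k = −k^2. Adding homogeneous solution A + B k and matching boundaries gives v_k = k (93 − k). Substituting k = 27: v_27 = 27 · 66 = 1782.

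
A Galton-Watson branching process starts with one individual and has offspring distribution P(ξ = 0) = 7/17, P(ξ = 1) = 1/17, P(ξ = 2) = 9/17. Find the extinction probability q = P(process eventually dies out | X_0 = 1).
q = 7/9

The pgf is f(s) = 7/17 + 1/17·s + 9/17·s². The extinction probability q is the smallest fixed point of f in [0, 1]. Setting s = f(s):
  9/17·s² + (1/17 − 1)·s + 7/17 = 0
  9/17·s² − (7/17 + 9/17)·s + 7/17 = 0
which factors as (s − 1)·(9/17·s − 7/17) = 0, giving roots s = 1 and s = (7/17)/(9/17) = 7/9.
Mean offspring μ = 1/17 + 2·9/17 = 19/17 > 1 (supercritical), so q < 1. The extinction probability is the smaller root: q = (7/17)/(9/17) = 7/9.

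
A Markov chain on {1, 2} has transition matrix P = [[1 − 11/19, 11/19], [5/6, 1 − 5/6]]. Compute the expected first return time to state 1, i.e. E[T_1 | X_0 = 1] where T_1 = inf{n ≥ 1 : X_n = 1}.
E[T_1 | X_0 = 1] = 1/π_1 = 161/95

For an irreducible recurrent Markov chain with stationary distribution π, E[T_i | X_0 = i] = 1/π_i (Kac's formula). Here π_1 = (5/6)/(11/19 + 5/6) = (5/6)/(161/114) = 95/161, so E[T_1 | X_0 = 1] = 1/π_1 = (11/19 + 5/6)/(5/6) = (161/114)/(5/6) = 161/95.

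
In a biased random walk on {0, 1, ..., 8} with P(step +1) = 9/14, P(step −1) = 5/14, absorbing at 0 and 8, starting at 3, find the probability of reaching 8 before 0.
P(hit 8 before 0) = (1 − (5/9)^3) / (1 − (5/9)^8) = 8916399/10664024

Let u_k denote P(reach 8 before 0 | start at k). Boundary: u_0 = 0, u_8 = 1. Recurrence: u_k = 9/14·u_{k+1} + 5/14·u_{k-1} for 1 ≤ k ≤ 7. Try u_k = A + B·r^k with r = q/p = (5/14)/(9/14) = 5/9. Substitution satisfies the recurrence; boundary conditions give:
  u_k = (1 − r^k) / (1 − r^N) = (1 − (5/9)^3) / (1 − (5/9)^8) = 8916399/10664024.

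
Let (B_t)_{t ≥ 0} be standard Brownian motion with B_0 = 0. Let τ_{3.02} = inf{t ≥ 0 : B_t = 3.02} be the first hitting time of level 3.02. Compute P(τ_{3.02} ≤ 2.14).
P(τ_{3.02} ≤ 2.14) = 2(1 − Φ(3.02/√2.14)) = 2(1 − Φ(2.0644)) ≈ 0.0390

By the reflection principle for standard BM, P(τ_b ≤ t) = 2 · P(B_t ≥ b). Since B_t ~ N(0, t), P(B_t ≥ 3.02) = 1 − Φ(3.02/√t) = 1 − Φ(3.02/√2.14) = 1 − Φ(2.0644) ≈ 0.01949. Doubling: P(τ_{3.02} ≤ 2.14) ≈ 2 · 0.01949 = 0.03898 ≈ 0.0390.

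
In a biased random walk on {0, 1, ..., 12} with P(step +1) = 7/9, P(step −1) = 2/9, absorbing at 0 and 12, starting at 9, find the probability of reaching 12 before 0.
P(hit 12 before 0) = (1 − (2/7)^9) / (1 − (2/7)^12) = 41316751/41317263

Let u_k denote P(reach 12 before 0 | start at k). Boundary: u_0 = 0, u_12 = 1. Recurrence: u_k = 7/9·u_{k+1} + 2/9·u_{k-1} for 1 ≤ k ≤ 11. Try u_k = A + B·r^k with r = q/p = (2/9)/(7/9) = 2/7. Substitution satisfies the recurrence; boundary conditions give:
  u_k = (1 − r^k) / (1 − r^N) = (1 − (2/7)^9) / (1 − (2/7)^12) = 41316751/41317263.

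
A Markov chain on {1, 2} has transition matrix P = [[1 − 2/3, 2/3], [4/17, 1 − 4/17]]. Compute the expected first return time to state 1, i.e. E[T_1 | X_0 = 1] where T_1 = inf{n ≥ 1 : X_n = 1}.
E[T_1 | X_0 = 1] = 1/π_1 = 23/6

For an irreducible recurrent Markov chain with stationary distribution π, E[T_i | X_0 = i] = 1/π_i (Kac's formula). Here π_1 = (4/17)/(2/3 + 4/17) = (4/17)/(46/51) = 6/23, so E[T_1 | X_0 = 1] = 1/π_1 = (2/3 + 4/17)/(4/17) = (46/51)/(4/17) = 23/6.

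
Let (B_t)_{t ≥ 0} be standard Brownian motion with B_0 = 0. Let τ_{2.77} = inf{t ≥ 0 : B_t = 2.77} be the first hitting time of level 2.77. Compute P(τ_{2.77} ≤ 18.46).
P(τ_{2.77} ≤ 18.46) = 2(1 − Φ(2.77/√18.46)) = 2(1 − Φ(0.6447)) ≈ 0.5191

By the reflection principle for standard BM, P(τ_b ≤ t) = 2 · P(B_t ≥ b). Since B_t ~ N(0, t), P(B_t ≥ 2.77) = 1 − Φ(2.77/√t) = 1 − Φ(2.77/√18.46) = 1 − Φ(0.6447) ≈ 0.25956. Doubling: P(τ_{2.77} ≤ 18.46) ≈ 2 · 0.25956 = 0.51912 ≈ 0.5191.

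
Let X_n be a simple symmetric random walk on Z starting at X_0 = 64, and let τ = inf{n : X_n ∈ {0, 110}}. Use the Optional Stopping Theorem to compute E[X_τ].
E[X_τ] = 64

X_n is a martingale and τ is a bounded-mean stopping time (indeed τ is finite a.s. with bounded expectation since the walk is in a bounded region). By the OST, E[X_τ] = E[X_0] = 64. Equivalently: E[X_τ] = 110 · P(hit 110 first) + 0 · P(hit 0 first) = 110 · (64/110) = 64.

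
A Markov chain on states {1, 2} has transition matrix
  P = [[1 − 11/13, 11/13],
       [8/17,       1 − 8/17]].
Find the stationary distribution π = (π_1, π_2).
π_1 = 104/291, π_2 = 187/291

Solve πP = π with π_1 + π_2 = 1. From πP = π: π_1 · (1 − 11/13) + π_2 · 8/17 = π_1 ⇒ π_2 · 8/17 = π_1 · 11/13 ⇒ π_2/π_1 = (11/13)/(8/17) = 187/104. Together with π_1 + π_2 = 1:
  π_1 = (8/17)/(11/13 + 8/17) = (8/17)/(291/221) = 104/291,
  π_2 = (11/13)/(11/13 + 8/17) = (11/13)/(291/221) = 187/291.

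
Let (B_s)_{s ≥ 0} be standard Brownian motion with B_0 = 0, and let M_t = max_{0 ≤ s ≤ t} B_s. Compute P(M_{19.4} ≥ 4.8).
P(M_{19.4} ≥ 4.8) = 2·P(B_{19.4} ≥ 4.8) = 2(1 − Φ(4.8/√19.4)) ≈ 0.2758

By the reflection principle for Brownian motion, P(M_t ≥ a) = 2 · P(B_t ≥ a) for a ≥ 0. Since B_t ~ N(0, t), P(B_t ≥ 4.8) = 1 − Φ(4.8/√t) = 1 − Φ(4.8/√19.4) = 1 − Φ(1.0898). So
  P(M_{19.4} ≥ 4.8) = 2(1 − Φ(1.0898)) ≈ 0.2758.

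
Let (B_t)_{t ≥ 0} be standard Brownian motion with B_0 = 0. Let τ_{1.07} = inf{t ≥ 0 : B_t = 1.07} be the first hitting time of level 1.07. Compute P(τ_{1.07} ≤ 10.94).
P(τ_{1.07} ≤ 10.94) = 2(1 − Φ(1.07/√10.94)) = 2(1 − Φ(0.3235)) ≈ 0.7463

By the reflection principle for standard BM, P(τ_b ≤ t) = 2 · P(B_t ≥ b). Since B_t ~ N(0, t), P(B_t ≥ 1.07) = 1 − Φ(1.07/√t) = 1 − Φ(1.07/√10.94) = 1 − Φ(0.3235) ≈ 0.37316. Doubling: P(τ_{1.07} ≤ 10.94) ≈ 2 · 0.37316 = 0.74632 ≈ 0.7463.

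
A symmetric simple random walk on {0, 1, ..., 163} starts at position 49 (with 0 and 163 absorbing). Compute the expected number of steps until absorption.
E[τ | X_0 = 49] = 5586

Let v_k = E[τ | X_0 = k]. Boundary: v_0 = v_163 = 0. Recurrence: v_k = 1 + (v_{k-1} + v_{k+1})/2 for 1 ≤ k ≤ 162. The particular solution to v_k − (v_{k-1} + v_{k+1})/2 = 1 is v_k = −k^2. Adding homogeneous solution A + B k and matching boundaries gives v_k = k (163 − k). Substituting k = 49: v_49 = 49 · 114 = 5586.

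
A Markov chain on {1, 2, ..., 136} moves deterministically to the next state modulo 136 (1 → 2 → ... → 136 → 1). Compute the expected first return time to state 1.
E[T_1 | X_0 = 1] = 136

The chain cycles deterministically, so starting at state 1 it returns in exactly 136 steps. Equivalently, the stationary distribution is uniform π_j = 1/136 for every state j, so by Kac's formula E[T_1] = 1/π_1 = 136.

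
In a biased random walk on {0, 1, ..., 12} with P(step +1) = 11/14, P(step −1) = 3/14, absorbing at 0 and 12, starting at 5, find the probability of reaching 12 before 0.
P(hit 12 before 0) = (1 − (3/11)^5) / (1 − (3/11)^12) = 391711624271/392303480660

Let u_k denote P(reach 12 before 0 | start at k). Boundary: u_0 = 0, u_12 = 1. Recurrence: u_k = 11/14·u_{k+1} + 3/14·u_{k-1} for 1 ≤ k ≤ 11. Try u_k = A + B·r^k with r = q/p = (3/14)/(11/14) = 3/11. Substitution satisfies the recurrence; boundary conditions give:
  u_k = (1 − r^k) / (1 − r^N) = (1 − (3/11)^5) / (1 − (3/11)^12) = 391711624271/392303480660.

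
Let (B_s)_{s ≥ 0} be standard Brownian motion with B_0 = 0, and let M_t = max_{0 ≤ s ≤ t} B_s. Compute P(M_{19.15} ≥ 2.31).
P(M_{19.15} ≥ 2.31) = 2·P(B_{19.15} ≥ 2.31) = 2(1 − Φ(2.31/√19.15)) ≈ 0.5976

By the reflection principle for Brownian motion, P(M_t ≥ a) = 2 · P(B_t ≥ a) for a ≥ 0. Since B_t ~ N(0, t), P(B_t ≥ 2.31) = 1 − Φ(2.31/√t) = 1 − Φ(2.31/√19.15) = 1 − Φ(0.5279). So
  P(M_{19.15} ≥ 2.31) = 2(1 − Φ(0.5279)) ≈ 0.5976.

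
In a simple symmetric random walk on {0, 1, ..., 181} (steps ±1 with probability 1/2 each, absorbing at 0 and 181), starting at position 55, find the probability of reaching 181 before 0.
P(hit 181 before 0) = 55/181

Let u_k = P(hit 181 before 0 | start at k). Then u_0 = 0, u_181 = 1, and u_k = u_{k-1}/2 + u_{k+1}/2 for 1 ≤ k ≤ 180. This harmonic recurrence is solved by u_k = k/181, giving u_55 = 55/181.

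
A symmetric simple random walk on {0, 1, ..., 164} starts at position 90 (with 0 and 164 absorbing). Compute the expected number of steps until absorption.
E[τ | X_0 = 90] = 6660

Let v_k = E[τ | X_0 = k]. Boundary: v_0 = v_164 = 0. Recurrence: v_k = 1 + (v_{k-1} + v_{k+1})/2 for 1 ≤ k ≤ 163. The particular solution to v_k − (v_{k-1} + v_{k+1})/2 = 1 is v_k = −k^2. Adding homogeneous solution A + B k and matching boundaries gives v_k = k (164 − k). Substituting k = 90: v_90 = 90 · 74 = 6660.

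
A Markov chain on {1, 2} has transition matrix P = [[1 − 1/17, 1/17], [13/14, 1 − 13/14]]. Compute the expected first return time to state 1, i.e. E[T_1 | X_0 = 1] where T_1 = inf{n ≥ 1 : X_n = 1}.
E[T_1 | X_0 = 1] = 1/π_1 = 235/221

For an irreducible recurrent Markov chain with stationary distribution π, E[T_i | X_0 = i] = 1/π_i (Kac's formula). Here π_1 = (13/14)/(1/17 + 13/14) = (13/14)/(235/238) = 221/235, so E[T_1 | X_0 = 1] = 1/π_1 = (1/17 + 13/14)/(13/14) = (235/238)/(13/14) = 235/221.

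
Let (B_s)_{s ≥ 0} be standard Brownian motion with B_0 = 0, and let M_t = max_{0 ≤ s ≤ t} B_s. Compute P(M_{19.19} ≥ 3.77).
P(M_{19.19} ≥ 3.77) = 2·P(B_{19.19} ≥ 3.77) = 2(1 − Φ(3.77/√19.19)) ≈ 0.3895

By the reflection principle for Brownian motion, P(M_t ≥ a) = 2 · P(B_t ≥ a) for a ≥ 0. Since B_t ~ N(0, t), P(B_t ≥ 3.77) = 1 − Φ(3.77/√t) = 1 − Φ(3.77/√19.19) = 1 − Φ(0.8606). So
  P(M_{19.19} ≥ 3.77) = 2(1 − Φ(0.8606)) ≈ 0.3895.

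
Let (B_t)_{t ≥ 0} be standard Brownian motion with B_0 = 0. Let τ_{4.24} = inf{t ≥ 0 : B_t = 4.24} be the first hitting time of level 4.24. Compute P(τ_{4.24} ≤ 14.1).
P(τ_{4.24} ≤ 14.1) = 2(1 − Φ(4.24/√14.1)) = 2(1 − Φ(1.1292)) ≈ 0.2588

By the reflection principle for standard BM, P(τ_b ≤ t) = 2 · P(B_t ≥ b). Since B_t ~ N(0, t), P(B_t ≥ 4.24) = 1 − Φ(4.24/√t) = 1 − Φ(4.24/√14.1) = 1 − Φ(1.1292) ≈ 0.12941. Doubling: P(τ_{4.24} ≤ 14.1) ≈ 2 · 0.12941 = 0.25882 ≈ 0.2588.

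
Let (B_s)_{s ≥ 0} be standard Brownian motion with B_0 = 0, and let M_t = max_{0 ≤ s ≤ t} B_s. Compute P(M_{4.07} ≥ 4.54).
P(M_{4.07} ≥ 4.54) = 2·P(B_{4.07} ≥ 4.54) = 2(1 − Φ(4.54/√4.07)) ≈ 0.0244

By the reflection principle for Brownian motion, P(M_t ≥ a) = 2 · P(B_t ≥ a) for a ≥ 0. Since B_t ~ N(0, t), P(B_t ≥ 4.54) = 1 − Φ(4.54/√t) = 1 − Φ(4.54/√4.07) = 1 − Φ(2.2504). So
  P(M_{4.07} ≥ 4.54) = 2(1 − Φ(2.2504)) ≈ 0.0244.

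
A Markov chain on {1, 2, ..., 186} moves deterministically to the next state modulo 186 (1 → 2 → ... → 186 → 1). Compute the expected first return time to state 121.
E[T_121 | X_0 = 121] = 186

The chain cycles deterministically, so starting at state 121 it returns in exactly 186 steps. Equivalently, the stationary distribution is uniform π_j = 1/186 for every state j, so by Kac's formula E[T_121] = 1/π_121 = 186.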